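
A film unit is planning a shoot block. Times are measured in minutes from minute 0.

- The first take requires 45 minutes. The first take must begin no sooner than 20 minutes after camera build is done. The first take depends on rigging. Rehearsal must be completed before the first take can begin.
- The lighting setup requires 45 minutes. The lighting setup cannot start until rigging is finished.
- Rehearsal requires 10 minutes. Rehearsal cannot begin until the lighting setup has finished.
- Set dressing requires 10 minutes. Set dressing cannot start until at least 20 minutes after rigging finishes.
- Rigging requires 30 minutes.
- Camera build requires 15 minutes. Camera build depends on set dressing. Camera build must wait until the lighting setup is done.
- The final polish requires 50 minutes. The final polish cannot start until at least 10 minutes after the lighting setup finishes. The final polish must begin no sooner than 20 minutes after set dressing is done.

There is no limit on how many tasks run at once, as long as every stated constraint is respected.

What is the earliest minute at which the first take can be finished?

Rigging has no prerequisites, so it starts at minute 0 and finishes at minute 30.
The lighting setup waits on rigging (finishes minute 30), so it starts at minute 30 and finishes at 30 + 45 = minute 75.
After the lighting setup (finishes minute 75), rehearsal can start at minute 75 and finishes at minute 85.
Set dressing cannot begin until rigging (finishes minute 30, plus 20-minute gap → minute 50). It runs from minute 50 to 50 + 10 = minute 60.
For camera build: set dressing (finishes minute 60); the lighting setup (finishes minute 75). Taking the maximum gives a start of minute 75, and it finishes at 75 + 15 = minute 90.
The first take needs all of camera build (finishes minute 90, plus 20-minute gap → minute 110); rigging (finishes minute 30); rehearsal (finishes minute 85). That puts its earliest start at minute 110; it finishes at 110 + 45 = minute 155.

155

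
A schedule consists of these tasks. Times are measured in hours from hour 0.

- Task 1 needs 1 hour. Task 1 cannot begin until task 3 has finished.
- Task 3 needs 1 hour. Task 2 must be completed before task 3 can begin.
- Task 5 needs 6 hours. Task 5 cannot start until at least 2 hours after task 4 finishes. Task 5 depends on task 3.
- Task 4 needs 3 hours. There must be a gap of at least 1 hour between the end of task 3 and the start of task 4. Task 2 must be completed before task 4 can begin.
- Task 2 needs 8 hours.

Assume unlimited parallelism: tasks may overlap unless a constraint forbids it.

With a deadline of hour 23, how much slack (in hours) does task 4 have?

Nothing blocks task 2, so it runs from hour 0 to hour 8.
Task 3 waits on task 2 (finishes hour 8), so it starts at hour 8 and finishes at 8 + 1 = hour 9.
Task 4 cannot start until task 3 (finishes hour 9, plus 1-hour gap → hour 10); task 2 (finishes hour 8). The controlling bound is hour 10, so task 4 finishes at 10 + 3 = hour 13.

Working backward from the deadline:
Task 5 has no dependents, so it just needs to finish by hour 23. Starting by 23 − 6 = hour 17 achieves that.
Task 4 feeds into task 5 (must start by hour 17, minus 2-hour gap → hour 15); so task 4 must finish by hour 15 and therefore start by hour 12.
So task 4 can start as early as hour 10 and as late as hour 12, giving 12 − 10 = 2 hours of slack.

2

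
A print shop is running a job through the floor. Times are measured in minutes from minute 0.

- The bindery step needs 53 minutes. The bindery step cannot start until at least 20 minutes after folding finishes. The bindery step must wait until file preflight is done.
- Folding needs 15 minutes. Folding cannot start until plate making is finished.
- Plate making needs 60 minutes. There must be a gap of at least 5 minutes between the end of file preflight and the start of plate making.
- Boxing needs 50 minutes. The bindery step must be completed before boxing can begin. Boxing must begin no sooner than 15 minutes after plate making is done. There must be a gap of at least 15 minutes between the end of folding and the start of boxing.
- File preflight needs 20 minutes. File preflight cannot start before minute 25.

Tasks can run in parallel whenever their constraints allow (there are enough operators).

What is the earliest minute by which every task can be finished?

248

File preflight cannot begin until its own release at minute 25. It runs from minute 25 to 25 + 20 = minute 45.
Plate making cannot begin until file preflight (finishes minute 45, plus 5-minute gap → minute 50). It runs from minute 50 to 50 + 60 = minute 110.
After plate making (finishes minute 110), folding can start at minute 110 and finishes at minute 125.
For the bindery step: folding (finishes minute 125, plus 20-minute gap → minute 145); file preflight (finishes minute 45). Taking the maximum gives a start of minute 145, and it finishes at 145 + 53 = minute 198.
For boxing: the bindery step (finishes minute 198); plate making (finishes minute 110, plus 15-minute gap → minute 125); folding (finishes minute 125, plus 15-minute gap → minute 140). Taking the maximum gives a start of minute 198, and it finishes at 198 + 50 = minute 248.
All tasks are finished once the last one completes. Finish times: File preflight at 45, Plate making at 110, Folding at 125, The bindery step at 198, Boxing at 248. The latest is minute 248.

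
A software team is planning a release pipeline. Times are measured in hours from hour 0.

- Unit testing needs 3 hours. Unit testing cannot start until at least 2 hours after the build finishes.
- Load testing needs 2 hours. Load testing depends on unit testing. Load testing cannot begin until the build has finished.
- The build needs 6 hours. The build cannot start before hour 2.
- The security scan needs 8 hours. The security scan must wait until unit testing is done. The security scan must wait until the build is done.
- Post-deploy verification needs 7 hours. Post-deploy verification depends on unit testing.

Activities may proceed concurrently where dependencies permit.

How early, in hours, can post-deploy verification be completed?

The build cannot begin until its own release at hour 2. It runs from hour 2 to 2 + 6 = hour 8.
Unit testing waits on the build (finishes hour 8, plus 2-hour gap → hour 10), so it starts at hour 10 and finishes at 10 + 3 = hour 13.
After unit testing (finishes hour 13), post-deploy verification can start at hour 13 and finishes at hour 20.

20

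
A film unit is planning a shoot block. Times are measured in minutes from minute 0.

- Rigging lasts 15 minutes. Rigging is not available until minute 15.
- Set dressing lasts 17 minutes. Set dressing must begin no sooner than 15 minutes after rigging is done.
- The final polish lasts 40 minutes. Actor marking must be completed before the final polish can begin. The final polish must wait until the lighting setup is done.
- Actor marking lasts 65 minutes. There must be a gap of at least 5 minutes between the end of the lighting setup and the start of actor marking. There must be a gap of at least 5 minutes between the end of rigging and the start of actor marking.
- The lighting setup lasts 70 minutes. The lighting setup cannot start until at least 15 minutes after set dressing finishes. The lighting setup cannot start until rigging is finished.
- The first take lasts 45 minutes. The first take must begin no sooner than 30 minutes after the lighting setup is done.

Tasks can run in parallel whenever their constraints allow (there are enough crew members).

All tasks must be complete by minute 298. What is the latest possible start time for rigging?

The final polish has no dependents, so it just needs to finish by minute 298. Starting by 298 − 40 = minute 258 achieves that.
Since the final polish (must start by minute 258) depends on it, actor marking must finish by minute 258. Backing off its 65-minute duration gives a latest start of minute 193.
The first take must finish by minute 298; it takes 45 minutes, so it must start by 298 − 45 = minute 253.
The lighting setup must finish in time for actor marking (must start by minute 193, minus 5-minute gap → minute 188); the final polish (must start by minute 258); the first take (must start by minute 253, minus 30-minute gap → minute 223). The tightest is minute 188, so the lighting setup must start by 188 − 70 = minute 118.
Set dressing has to be done before the lighting setup (must start by minute 118, minus 15-minute gap → minute 103). That means finishing by minute 103, i.e. starting by 103 − 17 = minute 86.
Rigging has several dependents: set dressing (must start by minute 86, minus 15-minute gap → minute 71); the lighting setup (must start by minute 118); actor marking (must start by minute 193, minus 5-minute gap → minute 188). The earliest of those limits is minute 71, so rigging must start by 71 − 15 = minute 56.

56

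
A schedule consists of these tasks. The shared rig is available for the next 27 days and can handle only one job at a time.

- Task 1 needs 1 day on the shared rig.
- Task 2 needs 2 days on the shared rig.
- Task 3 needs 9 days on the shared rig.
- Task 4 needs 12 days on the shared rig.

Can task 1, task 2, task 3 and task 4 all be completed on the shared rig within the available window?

Running back to back, the jobs need 1 + 2 + 9 + 12 = 24 days on the shared rig.
Since 24 ≤ 27, they fit within the window.

Yes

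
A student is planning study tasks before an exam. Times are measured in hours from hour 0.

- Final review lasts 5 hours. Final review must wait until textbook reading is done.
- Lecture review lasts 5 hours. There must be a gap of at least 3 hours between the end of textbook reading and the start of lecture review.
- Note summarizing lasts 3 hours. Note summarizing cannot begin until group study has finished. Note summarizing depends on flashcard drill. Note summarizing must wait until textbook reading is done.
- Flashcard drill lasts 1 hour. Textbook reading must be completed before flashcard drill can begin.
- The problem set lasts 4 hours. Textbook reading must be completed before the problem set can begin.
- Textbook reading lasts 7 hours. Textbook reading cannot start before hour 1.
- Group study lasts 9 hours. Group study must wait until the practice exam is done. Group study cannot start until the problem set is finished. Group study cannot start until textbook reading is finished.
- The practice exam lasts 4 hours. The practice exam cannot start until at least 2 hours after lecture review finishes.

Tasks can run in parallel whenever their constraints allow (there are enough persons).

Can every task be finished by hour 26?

No

After its own release at hour 1, textbook reading can start at hour 1 and finishes at hour 8.
Final review waits on textbook reading (finishes hour 8), so it starts at hour 8 and finishes at 8 + 5 = hour 13.
After textbook reading (finishes hour 8), flashcard drill can start at hour 8 and finishes at hour 9.
The problem set cannot begin until textbook reading (finishes hour 8). It runs from hour 8 to 8 + 4 = hour 12.
Lecture review cannot begin until textbook reading (finishes hour 8, plus 3-hour gap → hour 11). It runs from hour 11 to 11 + 5 = hour 16.
The practice exam waits on lecture review (finishes hour 16, plus 2-hour gap → hour 18), so it starts at hour 18 and finishes at 18 + 4 = hour 22.
Group study needs all of the practice exam (finishes hour 22); the problem set (finishes hour 12); textbook reading (finishes hour 8). That puts its earliest start at hour 22; it finishes at 22 + 9 = hour 31.
Note summarizing has to wait for group study (finishes hour 31); flashcard drill (finishes hour 9); textbook reading (finishes hour 8). The latest of these is hour 31, so note summarizing runs hour 31 to 31 + 3 = hour 34.
The earliest everything can be done is hour 34, which is after the deadline of 26, so it is not possible.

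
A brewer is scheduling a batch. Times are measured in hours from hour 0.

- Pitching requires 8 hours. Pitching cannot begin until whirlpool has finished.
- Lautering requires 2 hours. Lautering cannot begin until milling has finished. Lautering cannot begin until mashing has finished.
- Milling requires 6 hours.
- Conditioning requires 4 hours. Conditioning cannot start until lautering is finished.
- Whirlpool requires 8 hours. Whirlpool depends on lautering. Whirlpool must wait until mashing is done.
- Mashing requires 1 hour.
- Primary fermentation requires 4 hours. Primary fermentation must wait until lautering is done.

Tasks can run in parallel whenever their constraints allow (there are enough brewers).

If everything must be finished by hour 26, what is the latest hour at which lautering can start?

Pitching must finish by hour 26; it takes 8 hours, so it must start by 26 − 8 = hour 18.
Whirlpool has to be done before pitching (must start by hour 18). That means finishing by hour 18, i.e. starting by 18 − 8 = hour 10.
Primary fermentation has no dependents, so it just needs to finish by hour 26. Starting by 26 − 4 = hour 22 achieves that.
Conditioning has no dependents, so it just needs to finish by hour 26. Starting by 26 − 4 = hour 22 achieves that.
Lautering feeds whirlpool (must start by hour 10); primary fermentation (must start by hour 22); conditioning (must start by hour 22). Taking the minimum, lautering must finish by hour 10 and start by 10 − 2 = hour 8.

8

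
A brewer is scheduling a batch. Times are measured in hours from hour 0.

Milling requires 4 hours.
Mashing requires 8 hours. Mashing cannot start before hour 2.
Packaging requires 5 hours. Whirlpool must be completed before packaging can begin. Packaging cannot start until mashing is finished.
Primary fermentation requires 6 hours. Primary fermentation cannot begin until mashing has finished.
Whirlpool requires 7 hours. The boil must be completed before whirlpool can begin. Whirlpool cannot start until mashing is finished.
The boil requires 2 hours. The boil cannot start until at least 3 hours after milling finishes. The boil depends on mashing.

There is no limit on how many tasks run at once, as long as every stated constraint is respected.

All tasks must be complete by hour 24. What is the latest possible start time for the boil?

To finish by hour 24, packaging (duration 5) must start no later than hour 19.
Whirlpool feeds into packaging (must start by hour 19); so whirlpool must finish by hour 19 and therefore start by hour 12.
The boil has to be done before whirlpool (must start by hour 12). That means finishing by hour 12, i.e. starting by 12 − 2 = hour 10.

10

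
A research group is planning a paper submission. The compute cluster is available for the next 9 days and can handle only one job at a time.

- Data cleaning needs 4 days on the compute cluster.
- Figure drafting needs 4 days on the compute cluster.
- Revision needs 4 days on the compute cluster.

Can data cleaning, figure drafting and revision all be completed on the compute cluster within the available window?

Running back to back, the jobs need 4 + 4 + 4 = 12 days on the compute cluster.
Since 12 > 9, they cannot all fit.

No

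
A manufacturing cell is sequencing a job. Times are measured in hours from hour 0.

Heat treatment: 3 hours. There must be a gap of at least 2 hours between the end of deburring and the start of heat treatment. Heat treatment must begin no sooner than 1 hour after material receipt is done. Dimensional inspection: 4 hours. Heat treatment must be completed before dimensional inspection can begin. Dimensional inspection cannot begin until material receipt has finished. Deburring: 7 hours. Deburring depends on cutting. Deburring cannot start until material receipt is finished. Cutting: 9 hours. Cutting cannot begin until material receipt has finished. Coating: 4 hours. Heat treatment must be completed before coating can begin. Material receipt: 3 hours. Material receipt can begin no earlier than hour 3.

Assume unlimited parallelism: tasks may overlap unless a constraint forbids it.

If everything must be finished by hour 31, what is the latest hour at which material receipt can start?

3

Dimensional inspection must finish by hour 31; it takes 4 hours, so it must start by 31 − 4 = hour 27.
Coating has no dependents, so it just needs to finish by hour 31. Starting by 31 − 4 = hour 27 achieves that.
Heat treatment has several dependents: dimensional inspection (must start by hour 27); coating (must start by hour 27). The earliest of those limits is hour 27, so heat treatment must start by 27 − 3 = hour 24.
Deburring must finish before heat treatment (must start by hour 24, minus 2-hour gap → hour 22). With a 7-hour duration, deburring must start by 22 − 7 = hour 15.
Cutting must finish before deburring (must start by hour 15). With a 9-hour duration, cutting must start by 15 − 9 = hour 6.
For material receipt: cutting (must start by hour 6); deburring (must start by hour 15); heat treatment (must start by hour 24, minus 1-hour gap → hour 23); dimensional inspection (must start by hour 27). The most restrictive is hour 6; with a 3-hour duration, material receipt must start by hour 3.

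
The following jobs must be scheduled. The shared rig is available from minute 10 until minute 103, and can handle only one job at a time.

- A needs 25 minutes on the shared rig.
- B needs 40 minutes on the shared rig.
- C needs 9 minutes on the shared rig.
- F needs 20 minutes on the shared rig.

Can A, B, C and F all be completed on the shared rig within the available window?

The shared rig window is 103 − 10 = 93 minutes.
Running back to back, the jobs need 25 + 40 + 9 + 20 = 94 minutes on the shared rig.
Since 94 > 93, they cannot all fit.

No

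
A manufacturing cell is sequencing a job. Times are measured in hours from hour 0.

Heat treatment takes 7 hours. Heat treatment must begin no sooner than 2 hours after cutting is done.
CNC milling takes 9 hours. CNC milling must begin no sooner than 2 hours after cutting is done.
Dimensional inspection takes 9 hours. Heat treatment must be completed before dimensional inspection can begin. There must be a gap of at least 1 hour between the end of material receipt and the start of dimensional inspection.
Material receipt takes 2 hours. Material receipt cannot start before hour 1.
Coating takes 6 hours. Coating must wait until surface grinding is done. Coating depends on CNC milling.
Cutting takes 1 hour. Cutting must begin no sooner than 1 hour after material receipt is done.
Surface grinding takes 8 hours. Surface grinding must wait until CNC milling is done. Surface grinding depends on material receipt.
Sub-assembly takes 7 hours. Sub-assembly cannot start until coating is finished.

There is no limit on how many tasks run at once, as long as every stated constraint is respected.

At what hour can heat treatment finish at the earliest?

14

After its own release at hour 1, material receipt can start at hour 1 and finishes at hour 3.
Cutting waits on material receipt (finishes hour 3, plus 1-hour gap → hour 4), so it starts at hour 4 and finishes at 4 + 1 = hour 5.
Heat treatment cannot begin until cutting (finishes hour 5, plus 2-hour gap → hour 7). It runs from hour 7 to 7 + 7 = hour 14.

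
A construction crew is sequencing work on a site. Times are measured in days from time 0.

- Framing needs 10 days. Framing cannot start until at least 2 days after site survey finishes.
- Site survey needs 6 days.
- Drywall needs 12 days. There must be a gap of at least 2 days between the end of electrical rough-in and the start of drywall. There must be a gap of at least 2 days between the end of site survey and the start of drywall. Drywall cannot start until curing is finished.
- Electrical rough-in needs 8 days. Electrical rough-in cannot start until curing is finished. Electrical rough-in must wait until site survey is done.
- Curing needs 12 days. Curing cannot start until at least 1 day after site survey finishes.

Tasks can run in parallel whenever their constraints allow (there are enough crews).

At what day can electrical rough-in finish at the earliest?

27

Site survey has no prerequisites, so it starts at day 0 and finishes at day 6.
Curing waits on site survey (finishes day 6, plus 1-day gap → day 7), so it starts at day 7 and finishes at 7 + 12 = day 19.
For electrical rough-in: curing (finishes day 19); site survey (finishes day 6). Taking the maximum gives a start of day 19, and it finishes at 19 + 8 = day 27.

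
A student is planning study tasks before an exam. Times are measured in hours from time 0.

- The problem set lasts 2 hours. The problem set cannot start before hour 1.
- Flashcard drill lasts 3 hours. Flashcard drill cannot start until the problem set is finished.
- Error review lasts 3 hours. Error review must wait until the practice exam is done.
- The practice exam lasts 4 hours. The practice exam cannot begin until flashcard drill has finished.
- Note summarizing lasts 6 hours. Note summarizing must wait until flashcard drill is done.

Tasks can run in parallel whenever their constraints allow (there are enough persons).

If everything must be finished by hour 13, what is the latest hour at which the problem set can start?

1

Error review has no dependents, so it just needs to finish by hour 13. Starting by 13 − 3 = hour 10 achieves that.
The practice exam must finish before error review (must start by hour 10). With a 4-hour duration, the practice exam must start by 10 − 4 = hour 6.
Note summarizing has no dependents, so it just needs to finish by hour 13. Starting by 13 − 6 = hour 7 achieves that.
Flashcard drill must finish in time for the practice exam (must start by hour 6); note summarizing (must start by hour 7). The tightest is hour 6, so flashcard drill must start by 6 − 3 = hour 3.
The problem set must finish before flashcard drill (must start by hour 3). With a 2-hour duration, the problem set must start by 3 − 2 = hour 1.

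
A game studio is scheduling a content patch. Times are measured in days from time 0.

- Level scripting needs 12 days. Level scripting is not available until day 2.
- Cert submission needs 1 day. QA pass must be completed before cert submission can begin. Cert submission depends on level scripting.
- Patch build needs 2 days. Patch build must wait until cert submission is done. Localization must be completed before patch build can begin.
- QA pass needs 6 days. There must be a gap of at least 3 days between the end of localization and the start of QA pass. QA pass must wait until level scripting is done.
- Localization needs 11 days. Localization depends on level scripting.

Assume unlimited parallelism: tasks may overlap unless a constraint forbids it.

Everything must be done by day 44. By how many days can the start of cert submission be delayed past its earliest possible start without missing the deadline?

Level scripting cannot begin until its own release at day 2. It runs from day 2 to 2 + 12 = day 14.
Localization waits on level scripting (finishes day 14), so it starts at day 14 and finishes at 14 + 11 = day 25.
QA pass needs all of localization (finishes day 25, plus 3-day gap → day 28); level scripting (finishes day 14). That puts its earliest start at day 28; it finishes at 28 + 6 = day 34.
For cert submission: QA pass (finishes day 34); level scripting (finishes day 14). Taking the maximum gives a start of day 34, and it finishes at 34 + 1 = day 35.

Working backward from the deadline:
Nothing follows patch build; the deadline of day 44 is its only limit. It must start by 44 − 2 = day 42.
Since patch build (must start by day 42) depends on it, cert submission must finish by day 42. Backing off its 1-day duration gives a latest start of day 41.
So cert submission can start as early as day 34 and as late as day 41, giving 41 − 34 = 7 days of slack.

7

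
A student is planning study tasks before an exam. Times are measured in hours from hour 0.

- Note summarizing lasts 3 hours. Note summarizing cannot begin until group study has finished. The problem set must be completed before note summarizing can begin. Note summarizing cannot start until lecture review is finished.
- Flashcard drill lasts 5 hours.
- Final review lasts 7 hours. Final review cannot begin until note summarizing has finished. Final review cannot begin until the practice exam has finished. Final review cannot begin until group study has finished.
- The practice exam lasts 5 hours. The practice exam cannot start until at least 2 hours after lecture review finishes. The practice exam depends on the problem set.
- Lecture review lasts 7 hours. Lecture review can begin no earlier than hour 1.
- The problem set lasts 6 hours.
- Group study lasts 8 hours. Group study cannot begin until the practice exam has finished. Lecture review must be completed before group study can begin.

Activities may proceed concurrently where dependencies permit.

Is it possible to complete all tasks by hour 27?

Flashcard drill can start immediately at hour 0; it finishes at hour 5.
The problem set can start immediately at hour 0; it finishes at hour 6.
After its own release at hour 1, lecture review can start at hour 1 and finishes at hour 8.
The practice exam cannot start until lecture review (finishes hour 8, plus 2-hour gap → hour 10); the problem set (finishes hour 6). The controlling bound is hour 10, so the practice exam finishes at 10 + 5 = hour 15.
Group study cannot start until the practice exam (finishes hour 15); lecture review (finishes hour 8). The controlling bound is hour 15, so group study finishes at 15 + 8 = hour 23.
Note summarizing has to wait for group study (finishes hour 23); the problem set (finishes hour 6); lecture review (finishes hour 8). The latest of these is hour 23, so note summarizing runs hour 23 to 23 + 3 = hour 26.
Final review has to wait for note summarizing (finishes hour 26); the practice exam (finishes hour 15); group study (finishes hour 23). The latest of these is hour 26, so final review runs hour 26 to 26 + 7 = hour 33.
The earliest everything can be done is hour 33, which is after the deadline of 27, so it is not possible.

No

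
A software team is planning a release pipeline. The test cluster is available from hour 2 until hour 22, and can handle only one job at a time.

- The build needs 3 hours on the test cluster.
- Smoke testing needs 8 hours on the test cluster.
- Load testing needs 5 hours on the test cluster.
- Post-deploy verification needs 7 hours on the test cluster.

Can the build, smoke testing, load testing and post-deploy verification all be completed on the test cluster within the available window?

The test cluster window is 22 − 2 = 20 hours.
Running back to back, the jobs need 3 + 8 + 5 + 7 = 23 hours on the test cluster.
Since 23 > 20, they cannot all fit.

No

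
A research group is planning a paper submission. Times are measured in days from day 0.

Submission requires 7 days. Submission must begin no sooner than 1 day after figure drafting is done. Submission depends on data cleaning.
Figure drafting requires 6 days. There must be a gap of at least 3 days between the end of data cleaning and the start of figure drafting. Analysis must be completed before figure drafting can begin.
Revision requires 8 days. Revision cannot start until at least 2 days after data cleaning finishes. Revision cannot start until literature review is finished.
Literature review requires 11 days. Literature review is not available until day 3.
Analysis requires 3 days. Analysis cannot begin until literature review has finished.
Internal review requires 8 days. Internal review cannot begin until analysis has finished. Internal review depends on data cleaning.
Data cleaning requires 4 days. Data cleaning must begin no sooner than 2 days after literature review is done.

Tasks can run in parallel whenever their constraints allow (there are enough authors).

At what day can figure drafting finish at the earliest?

After its own release at day 3, literature review can start at day 3 and finishes at day 14.
Analysis cannot begin until literature review (finishes day 14). It runs from day 14 to 14 + 3 = day 17.
Data cleaning cannot begin until literature review (finishes day 14, plus 2-day gap → day 16). It runs from day 16 to 16 + 4 = day 20.
Figure drafting has to wait for data cleaning (finishes day 20, plus 3-day gap → day 23); analysis (finishes day 17). The latest of these is day 23, so figure drafting runs day 23 to 23 + 6 = day 29.

29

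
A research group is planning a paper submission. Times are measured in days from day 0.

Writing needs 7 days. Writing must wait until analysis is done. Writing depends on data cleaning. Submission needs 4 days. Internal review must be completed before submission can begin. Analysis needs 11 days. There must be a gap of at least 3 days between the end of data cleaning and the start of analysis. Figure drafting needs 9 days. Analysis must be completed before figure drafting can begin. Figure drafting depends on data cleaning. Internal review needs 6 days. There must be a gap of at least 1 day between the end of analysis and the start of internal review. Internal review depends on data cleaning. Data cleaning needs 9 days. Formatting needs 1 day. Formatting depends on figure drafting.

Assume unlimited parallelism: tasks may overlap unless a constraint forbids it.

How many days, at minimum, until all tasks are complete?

34

Data cleaning has no prerequisites, so it starts at day 0 and finishes at day 9.
Analysis waits on data cleaning (finishes day 9, plus 3-day gap → day 12), so it starts at day 12 and finishes at 12 + 11 = day 23.
For internal review: analysis (finishes day 23, plus 1-day gap → day 24); data cleaning (finishes day 9). Taking the maximum gives a start of day 24, and it finishes at 24 + 6 = day 30.
After internal review (finishes day 30), submission can start at day 30 and finishes at day 34.
Writing has to wait for analysis (finishes day 23); data cleaning (finishes day 9). The latest of these is day 23, so writing runs day 23 to 23 + 7 = day 30.
For figure drafting: analysis (finishes day 23); data cleaning (finishes day 9). Taking the maximum gives a start of day 23, and it finishes at 23 + 9 = day 32.
Formatting cannot begin until figure drafting (finishes day 32). It runs from day 32 to 32 + 1 = day 33.
All tasks are finished once the last one completes. Finish times: Data cleaning at 9, Analysis at 23, Figure drafting at 32, Writing at 30, Internal review at 30, Formatting at 33, Submission at 34. The latest is day 34.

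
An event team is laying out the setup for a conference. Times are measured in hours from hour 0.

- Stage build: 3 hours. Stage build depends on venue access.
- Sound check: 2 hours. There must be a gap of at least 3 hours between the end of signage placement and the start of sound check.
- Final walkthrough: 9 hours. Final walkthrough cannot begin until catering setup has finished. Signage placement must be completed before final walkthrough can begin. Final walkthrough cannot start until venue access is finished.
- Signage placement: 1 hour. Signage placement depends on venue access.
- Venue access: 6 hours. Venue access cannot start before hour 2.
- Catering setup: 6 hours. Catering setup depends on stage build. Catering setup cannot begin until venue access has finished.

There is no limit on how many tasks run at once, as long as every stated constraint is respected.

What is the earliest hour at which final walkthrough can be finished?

26

Venue access waits on its own release at hour 2, so it starts at hour 2 and finishes at 2 + 6 = hour 8.
Signage placement waits on venue access (finishes hour 8), so it starts at hour 8 and finishes at 8 + 1 = hour 9.
Stage build waits on venue access (finishes hour 8), so it starts at hour 8 and finishes at 8 + 3 = hour 11.
Catering setup cannot start until stage build (finishes hour 11); venue access (finishes hour 8). The controlling bound is hour 11, so catering setup finishes at 11 + 6 = hour 17.
Final walkthrough cannot start until catering setup (finishes hour 17); signage placement (finishes hour 9); venue access (finishes hour 8). The controlling bound is hour 17, so final walkthrough finishes at 17 + 9 = hour 26.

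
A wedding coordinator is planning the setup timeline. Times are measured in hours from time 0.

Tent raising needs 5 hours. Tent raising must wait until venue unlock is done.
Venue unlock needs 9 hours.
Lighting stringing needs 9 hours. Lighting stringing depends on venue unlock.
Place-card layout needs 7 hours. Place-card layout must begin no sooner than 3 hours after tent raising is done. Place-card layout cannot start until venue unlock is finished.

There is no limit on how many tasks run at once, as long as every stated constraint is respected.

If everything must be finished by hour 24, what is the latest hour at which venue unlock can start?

To finish by hour 24, place-card layout (duration 7) must start no later than hour 17.
Tent raising has to be done before place-card layout (must start by hour 17, minus 3-hour gap → hour 14). That means finishing by hour 14, i.e. starting by 14 − 5 = hour 9.
Lighting stringing must finish by hour 24; it takes 9 hours, so it must start by 24 − 9 = hour 15.
Venue unlock has several dependents: tent raising (must start by hour 9); lighting stringing (must start by hour 15); place-card layout (must start by hour 17). The earliest of those limits is hour 9, so venue unlock must start by 9 − 9 = hour 0.

0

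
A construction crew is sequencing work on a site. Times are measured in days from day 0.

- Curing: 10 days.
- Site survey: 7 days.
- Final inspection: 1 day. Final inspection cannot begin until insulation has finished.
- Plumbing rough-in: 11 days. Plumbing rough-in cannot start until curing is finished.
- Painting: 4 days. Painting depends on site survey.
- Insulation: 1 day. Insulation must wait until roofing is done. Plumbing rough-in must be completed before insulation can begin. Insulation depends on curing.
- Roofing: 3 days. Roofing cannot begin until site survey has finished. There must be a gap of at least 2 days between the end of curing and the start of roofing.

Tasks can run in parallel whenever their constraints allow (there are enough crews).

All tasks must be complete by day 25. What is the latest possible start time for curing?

Final inspection has no dependents, so it just needs to finish by day 25. Starting by 25 − 1 = day 24 achieves that.
Insulation feeds into final inspection (must start by day 24); so insulation must finish by day 24 and therefore start by day 23.
Since insulation (must start by day 23) depends on it, roofing must finish by day 23. Backing off its 3-day duration gives a latest start of day 20.
Plumbing rough-in feeds into insulation (must start by day 23); so plumbing rough-in must finish by day 23 and therefore start by day 12.
For curing: roofing (must start by day 20, minus 2-day gap → day 18); plumbing rough-in (must start by day 12); insulation (must start by day 23). The most restrictive is day 12; with a 10-day duration, curing must start by day 2.

2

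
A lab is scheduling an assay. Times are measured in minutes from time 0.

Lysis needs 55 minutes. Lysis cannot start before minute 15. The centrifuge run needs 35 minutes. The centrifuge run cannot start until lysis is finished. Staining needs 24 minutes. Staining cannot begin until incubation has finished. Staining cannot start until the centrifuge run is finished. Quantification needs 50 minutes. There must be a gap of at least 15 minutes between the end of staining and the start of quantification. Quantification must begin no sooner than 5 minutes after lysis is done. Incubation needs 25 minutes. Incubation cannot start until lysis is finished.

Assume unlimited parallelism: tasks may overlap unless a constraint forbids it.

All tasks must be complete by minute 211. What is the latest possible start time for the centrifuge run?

Quantification has no dependents, so it just needs to finish by minute 211. Starting by 211 − 50 = minute 161 achieves that.
Since quantification (must start by minute 161, minus 15-minute gap → minute 146) depends on it, staining must finish by minute 146. Backing off its 24-minute duration gives a latest start of minute 122.
The centrifuge run has to be done before staining (must start by minute 122). That means finishing by minute 122, i.e. starting by 122 − 35 = minute 87.

87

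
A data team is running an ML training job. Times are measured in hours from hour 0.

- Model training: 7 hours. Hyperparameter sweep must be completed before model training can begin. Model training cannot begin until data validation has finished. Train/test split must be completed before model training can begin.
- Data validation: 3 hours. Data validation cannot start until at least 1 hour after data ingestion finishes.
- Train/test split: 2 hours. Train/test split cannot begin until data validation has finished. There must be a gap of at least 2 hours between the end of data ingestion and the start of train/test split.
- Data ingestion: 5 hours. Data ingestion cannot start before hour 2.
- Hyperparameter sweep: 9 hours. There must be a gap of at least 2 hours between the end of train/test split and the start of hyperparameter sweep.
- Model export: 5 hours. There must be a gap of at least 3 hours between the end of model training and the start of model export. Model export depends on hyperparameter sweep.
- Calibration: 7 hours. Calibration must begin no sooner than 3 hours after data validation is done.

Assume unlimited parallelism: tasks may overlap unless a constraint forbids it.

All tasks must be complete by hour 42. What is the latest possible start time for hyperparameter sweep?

Nothing follows model export; the deadline of hour 42 is its only limit. It must start by 42 − 5 = hour 37.
Since model export (must start by hour 37, minus 3-hour gap → hour 34) depends on it, model training must finish by hour 34. Backing off its 7-hour duration gives a latest start of hour 27.
Hyperparameter sweep must finish in time for model training (must start by hour 27); model export (must start by hour 37). The tightest is hour 27, so hyperparameter sweep must start by 27 − 9 = hour 18.

18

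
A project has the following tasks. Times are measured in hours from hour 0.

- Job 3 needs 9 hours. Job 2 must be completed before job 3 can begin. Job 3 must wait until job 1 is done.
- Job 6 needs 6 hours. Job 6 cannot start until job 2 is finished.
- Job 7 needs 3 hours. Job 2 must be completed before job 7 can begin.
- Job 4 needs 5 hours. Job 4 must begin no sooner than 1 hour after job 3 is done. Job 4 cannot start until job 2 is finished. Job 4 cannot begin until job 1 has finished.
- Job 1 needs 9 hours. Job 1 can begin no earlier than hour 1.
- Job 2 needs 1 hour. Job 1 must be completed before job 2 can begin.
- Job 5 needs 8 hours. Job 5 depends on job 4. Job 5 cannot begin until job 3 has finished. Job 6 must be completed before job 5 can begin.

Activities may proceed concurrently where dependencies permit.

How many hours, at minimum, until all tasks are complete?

Job 1 waits on its own release at hour 1, so it starts at hour 1 and finishes at 1 + 9 = hour 10.
After job 1 (finishes hour 10), job 2 can start at hour 10 and finishes at hour 11.
Job 7 cannot begin until job 2 (finishes hour 11). It runs from hour 11 to 11 + 3 = hour 14.
Job 6 waits on job 2 (finishes hour 11), so it starts at hour 11 and finishes at 11 + 6 = hour 17.
Job 3 needs all of job 2 (finishes hour 11); job 1 (finishes hour 10). That puts its earliest start at hour 11; it finishes at 11 + 9 = hour 20.
Job 4 has to wait for job 3 (finishes hour 20, plus 1-hour gap → hour 21); job 2 (finishes hour 11); job 1 (finishes hour 10). The latest of these is hour 21, so job 4 runs hour 21 to 21 + 5 = hour 26.
Job 5 needs all of job 4 (finishes hour 26); job 3 (finishes hour 20); job 6 (finishes hour 17). That puts its earliest start at hour 26; it finishes at 26 + 8 = hour 34.
All tasks are finished once the last one completes. Finish times: Job 1 at 10, Job 2 at 11, Job 3 at 20, Job 4 at 26, Job 5 at 34, Job 6 at 17, Job 7 at 14. The latest is hour 34.

34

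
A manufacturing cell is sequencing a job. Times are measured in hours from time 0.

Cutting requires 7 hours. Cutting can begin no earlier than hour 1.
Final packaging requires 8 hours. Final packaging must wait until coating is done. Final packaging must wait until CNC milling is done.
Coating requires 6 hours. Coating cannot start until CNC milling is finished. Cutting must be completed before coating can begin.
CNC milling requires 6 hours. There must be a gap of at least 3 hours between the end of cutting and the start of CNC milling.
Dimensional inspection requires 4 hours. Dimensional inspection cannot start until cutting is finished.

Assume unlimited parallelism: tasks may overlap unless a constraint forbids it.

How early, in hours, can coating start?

17

Cutting waits on its own release at hour 1, so it starts at hour 1 and finishes at 1 + 7 = hour 8.
CNC milling waits on cutting (finishes hour 8, plus 3-hour gap → hour 11), so it starts at hour 11 and finishes at 11 + 6 = hour 17.
Coating waits on CNC milling (finishes hour 17); cutting (finishes hour 8). The latest of these is hour 17, which is the earliest coating can start.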